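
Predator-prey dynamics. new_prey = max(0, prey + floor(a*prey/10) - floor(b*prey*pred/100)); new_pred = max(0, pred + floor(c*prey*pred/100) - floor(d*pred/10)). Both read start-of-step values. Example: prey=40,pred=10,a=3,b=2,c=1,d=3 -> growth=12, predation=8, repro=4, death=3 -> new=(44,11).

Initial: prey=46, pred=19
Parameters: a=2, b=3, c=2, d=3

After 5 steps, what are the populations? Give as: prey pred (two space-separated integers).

Answer: 0 17

Derivation:
Step 1: prey: 46+9-26=29; pred: 19+17-5=31
Step 2: prey: 29+5-26=8; pred: 31+17-9=39
Step 3: prey: 8+1-9=0; pred: 39+6-11=34
Step 4: prey: 0+0-0=0; pred: 34+0-10=24
Step 5: prey: 0+0-0=0; pred: 24+0-7=17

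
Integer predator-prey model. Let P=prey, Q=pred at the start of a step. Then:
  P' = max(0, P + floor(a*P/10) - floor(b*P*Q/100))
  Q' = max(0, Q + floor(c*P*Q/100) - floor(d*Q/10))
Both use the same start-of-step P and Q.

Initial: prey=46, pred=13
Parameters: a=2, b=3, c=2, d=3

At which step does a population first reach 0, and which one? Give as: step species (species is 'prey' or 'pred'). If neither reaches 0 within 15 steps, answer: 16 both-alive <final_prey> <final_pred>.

Step 1: prey: 46+9-17=38; pred: 13+11-3=21
Step 2: prey: 38+7-23=22; pred: 21+15-6=30
Step 3: prey: 22+4-19=7; pred: 30+13-9=34
Step 4: prey: 7+1-7=1; pred: 34+4-10=28
Step 5: prey: 1+0-0=1; pred: 28+0-8=20
Step 6: prey: 1+0-0=1; pred: 20+0-6=14
Step 7: prey: 1+0-0=1; pred: 14+0-4=10
Step 8: prey: 1+0-0=1; pred: 10+0-3=7
Step 9: prey: 1+0-0=1; pred: 7+0-2=5
Step 10: prey: 1+0-0=1; pred: 5+0-1=4
Step 11: prey: 1+0-0=1; pred: 4+0-1=3
Step 12: prey: 1+0-0=1; pred: 3+0-0=3
Steps 13-15: state stable at prey=1, pred=3 (no change)
No extinction within 15 steps

Answer: 16 both-alive 1 3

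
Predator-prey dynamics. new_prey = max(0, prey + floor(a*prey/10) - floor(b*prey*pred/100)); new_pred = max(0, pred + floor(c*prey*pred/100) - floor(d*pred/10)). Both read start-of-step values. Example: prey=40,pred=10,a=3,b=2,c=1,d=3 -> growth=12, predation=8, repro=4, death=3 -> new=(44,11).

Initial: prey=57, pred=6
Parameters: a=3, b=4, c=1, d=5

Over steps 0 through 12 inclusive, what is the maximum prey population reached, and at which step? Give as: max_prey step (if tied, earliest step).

Answer: 74 5

Derivation:
Step 1: prey: 57+17-13=61; pred: 6+3-3=6
Step 2: prey: 61+18-14=65; pred: 6+3-3=6
Step 3: prey: 65+19-15=69; pred: 6+3-3=6
Step 4: prey: 69+20-16=73; pred: 6+4-3=7
Step 5: prey: 73+21-20=74; pred: 7+5-3=9
Step 6: prey: 74+22-26=70; pred: 9+6-4=11
Step 7: prey: 70+21-30=61; pred: 11+7-5=13
Step 8: prey: 61+18-31=48; pred: 13+7-6=14
Step 9: prey: 48+14-26=36; pred: 14+6-7=13
Step 10: prey: 36+10-18=28; pred: 13+4-6=11
Step 11: prey: 28+8-12=24; pred: 11+3-5=9
Step 12: prey: 24+7-8=23; pred: 9+2-4=7
Max prey = 74 at step 5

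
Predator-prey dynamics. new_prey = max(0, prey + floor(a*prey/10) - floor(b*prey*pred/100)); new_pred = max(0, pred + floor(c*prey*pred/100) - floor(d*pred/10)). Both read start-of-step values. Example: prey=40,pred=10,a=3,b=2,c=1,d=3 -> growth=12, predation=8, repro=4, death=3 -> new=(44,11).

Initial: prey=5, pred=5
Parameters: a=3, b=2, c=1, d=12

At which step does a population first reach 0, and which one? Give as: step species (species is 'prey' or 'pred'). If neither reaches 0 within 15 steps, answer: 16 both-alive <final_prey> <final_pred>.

Answer: 1 pred

Derivation:
Step 1: prey: 5+1-0=6; pred: 5+0-6=0
First extinction: pred at step 1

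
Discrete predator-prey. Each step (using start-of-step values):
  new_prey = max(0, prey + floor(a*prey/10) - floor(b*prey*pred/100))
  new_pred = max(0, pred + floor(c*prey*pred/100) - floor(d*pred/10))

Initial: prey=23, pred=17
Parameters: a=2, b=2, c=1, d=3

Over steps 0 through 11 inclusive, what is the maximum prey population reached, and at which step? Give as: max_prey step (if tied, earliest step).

Step 1: prey: 23+4-7=20; pred: 17+3-5=15
Step 2: prey: 20+4-6=18; pred: 15+3-4=14
Step 3: prey: 18+3-5=16; pred: 14+2-4=12
Step 4: prey: 16+3-3=16; pred: 12+1-3=10
Step 5: prey: 16+3-3=16; pred: 10+1-3=8
Step 6: prey: 16+3-2=17; pred: 8+1-2=7
Step 7: prey: 17+3-2=18; pred: 7+1-2=6
Step 8: prey: 18+3-2=19; pred: 6+1-1=6
Step 9: prey: 19+3-2=20; pred: 6+1-1=6
Step 10: prey: 20+4-2=22; pred: 6+1-1=6
Step 11: prey: 22+4-2=24; pred: 6+1-1=6
Max prey = 24 at step 11

Answer: 24 11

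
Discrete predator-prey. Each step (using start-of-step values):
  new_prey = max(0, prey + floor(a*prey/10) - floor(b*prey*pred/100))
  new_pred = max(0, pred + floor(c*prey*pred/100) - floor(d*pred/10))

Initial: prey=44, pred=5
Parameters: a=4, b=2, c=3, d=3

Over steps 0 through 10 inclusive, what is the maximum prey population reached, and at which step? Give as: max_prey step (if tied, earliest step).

Step 1: prey: 44+17-4=57; pred: 5+6-1=10
Step 2: prey: 57+22-11=68; pred: 10+17-3=24
Step 3: prey: 68+27-32=63; pred: 24+48-7=65
Step 4: prey: 63+25-81=7; pred: 65+122-19=168
Step 5: prey: 7+2-23=0; pred: 168+35-50=153
Step 6: prey: 0+0-0=0; pred: 153+0-45=108
Step 7: prey: 0+0-0=0; pred: 108+0-32=76
Step 8: prey: 0+0-0=0; pred: 76+0-22=54
Step 9: prey: 0+0-0=0; pred: 54+0-16=38
Step 10: prey: 0+0-0=0; pred: 38+0-11=27
Max prey = 68 at step 2

Answer: 68 2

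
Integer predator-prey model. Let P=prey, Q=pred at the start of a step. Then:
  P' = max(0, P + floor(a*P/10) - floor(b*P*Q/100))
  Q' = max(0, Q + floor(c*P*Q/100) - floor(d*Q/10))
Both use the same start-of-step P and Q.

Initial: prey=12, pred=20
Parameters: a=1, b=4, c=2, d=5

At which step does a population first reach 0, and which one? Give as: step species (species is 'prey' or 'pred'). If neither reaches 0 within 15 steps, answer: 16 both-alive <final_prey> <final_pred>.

Step 1: prey: 12+1-9=4; pred: 20+4-10=14
Step 2: prey: 4+0-2=2; pred: 14+1-7=8
Step 3: prey: 2+0-0=2; pred: 8+0-4=4
Step 4: prey: 2+0-0=2; pred: 4+0-2=2
Step 5: prey: 2+0-0=2; pred: 2+0-1=1
Step 6: prey: 2+0-0=2; pred: 1+0-0=1
Steps 7-15: state stable at prey=2, pred=1 (no change)
No extinction within 15 steps

Answer: 16 both-alive 2 1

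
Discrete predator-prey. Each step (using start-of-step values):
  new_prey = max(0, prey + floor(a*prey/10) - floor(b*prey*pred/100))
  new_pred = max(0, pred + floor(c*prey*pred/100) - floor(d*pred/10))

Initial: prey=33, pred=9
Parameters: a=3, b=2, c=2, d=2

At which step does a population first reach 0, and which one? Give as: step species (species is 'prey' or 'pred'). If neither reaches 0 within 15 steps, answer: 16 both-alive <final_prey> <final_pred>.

Answer: 7 prey

Derivation:
Step 1: prey: 33+9-5=37; pred: 9+5-1=13
Step 2: prey: 37+11-9=39; pred: 13+9-2=20
Step 3: prey: 39+11-15=35; pred: 20+15-4=31
Step 4: prey: 35+10-21=24; pred: 31+21-6=46
Step 5: prey: 24+7-22=9; pred: 46+22-9=59
Step 6: prey: 9+2-10=1; pred: 59+10-11=58
Step 7: prey: 1+0-1=0; pred: 58+1-11=48
First extinction: prey at step 7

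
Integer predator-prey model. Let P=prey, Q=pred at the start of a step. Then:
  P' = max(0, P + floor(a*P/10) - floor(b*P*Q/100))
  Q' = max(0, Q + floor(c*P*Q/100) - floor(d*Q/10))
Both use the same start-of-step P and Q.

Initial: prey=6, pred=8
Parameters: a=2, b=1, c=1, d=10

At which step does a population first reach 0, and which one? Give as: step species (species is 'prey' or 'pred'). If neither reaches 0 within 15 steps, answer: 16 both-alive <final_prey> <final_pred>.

Answer: 1 pred

Derivation:
Step 1: prey: 6+1-0=7; pred: 8+0-8=0
First extinction: pred at step 1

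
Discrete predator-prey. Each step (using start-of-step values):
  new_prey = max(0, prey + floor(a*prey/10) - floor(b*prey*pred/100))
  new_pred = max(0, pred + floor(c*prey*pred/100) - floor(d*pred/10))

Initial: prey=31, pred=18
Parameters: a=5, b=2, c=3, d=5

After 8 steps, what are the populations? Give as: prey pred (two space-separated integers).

Step 1: prey: 31+15-11=35; pred: 18+16-9=25
Step 2: prey: 35+17-17=35; pred: 25+26-12=39
Step 3: prey: 35+17-27=25; pred: 39+40-19=60
Step 4: prey: 25+12-30=7; pred: 60+45-30=75
Step 5: prey: 7+3-10=0; pred: 75+15-37=53
Step 6: prey: 0+0-0=0; pred: 53+0-26=27
Step 7: prey: 0+0-0=0; pred: 27+0-13=14
Step 8: prey: 0+0-0=0; pred: 14+0-7=7

Answer: 0 7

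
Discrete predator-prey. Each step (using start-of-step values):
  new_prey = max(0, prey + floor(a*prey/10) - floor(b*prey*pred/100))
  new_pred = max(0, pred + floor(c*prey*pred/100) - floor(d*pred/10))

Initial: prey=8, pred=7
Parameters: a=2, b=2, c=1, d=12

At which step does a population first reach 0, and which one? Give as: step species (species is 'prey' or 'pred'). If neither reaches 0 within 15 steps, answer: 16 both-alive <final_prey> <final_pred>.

Answer: 1 pred

Derivation:
Step 1: prey: 8+1-1=8; pred: 7+0-8=0
First extinction: pred at step 1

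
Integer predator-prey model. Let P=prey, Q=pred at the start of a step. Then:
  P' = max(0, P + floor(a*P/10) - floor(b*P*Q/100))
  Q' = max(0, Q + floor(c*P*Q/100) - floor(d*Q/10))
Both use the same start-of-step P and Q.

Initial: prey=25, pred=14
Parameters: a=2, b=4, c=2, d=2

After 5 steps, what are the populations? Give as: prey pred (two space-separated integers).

Step 1: prey: 25+5-14=16; pred: 14+7-2=19
Step 2: prey: 16+3-12=7; pred: 19+6-3=22
Step 3: prey: 7+1-6=2; pred: 22+3-4=21
Step 4: prey: 2+0-1=1; pred: 21+0-4=17
Step 5: prey: 1+0-0=1; pred: 17+0-3=14

Answer: 1 14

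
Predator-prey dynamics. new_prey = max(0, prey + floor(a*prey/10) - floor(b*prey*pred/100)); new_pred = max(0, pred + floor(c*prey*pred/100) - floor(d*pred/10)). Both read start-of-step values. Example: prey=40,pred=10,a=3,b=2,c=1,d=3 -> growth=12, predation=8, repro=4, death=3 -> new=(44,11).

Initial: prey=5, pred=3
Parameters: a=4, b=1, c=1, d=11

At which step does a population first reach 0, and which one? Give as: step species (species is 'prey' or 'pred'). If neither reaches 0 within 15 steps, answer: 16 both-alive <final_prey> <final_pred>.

Step 1: prey: 5+2-0=7; pred: 3+0-3=0
First extinction: pred at step 1

Answer: 1 pred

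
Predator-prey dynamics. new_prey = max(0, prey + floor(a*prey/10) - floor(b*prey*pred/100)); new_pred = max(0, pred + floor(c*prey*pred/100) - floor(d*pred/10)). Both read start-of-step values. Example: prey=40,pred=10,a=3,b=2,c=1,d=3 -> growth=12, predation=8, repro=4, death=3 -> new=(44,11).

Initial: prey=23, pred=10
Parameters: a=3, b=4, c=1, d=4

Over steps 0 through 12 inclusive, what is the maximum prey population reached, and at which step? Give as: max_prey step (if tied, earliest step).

Step 1: prey: 23+6-9=20; pred: 10+2-4=8
Step 2: prey: 20+6-6=20; pred: 8+1-3=6
Step 3: prey: 20+6-4=22; pred: 6+1-2=5
Step 4: prey: 22+6-4=24; pred: 5+1-2=4
Step 5: prey: 24+7-3=28; pred: 4+0-1=3
Step 6: prey: 28+8-3=33; pred: 3+0-1=2
Step 7: prey: 33+9-2=40; pred: 2+0-0=2
Step 8: prey: 40+12-3=49; pred: 2+0-0=2
Step 9: prey: 49+14-3=60; pred: 2+0-0=2
Step 10: prey: 60+18-4=74; pred: 2+1-0=3
Step 11: prey: 74+22-8=88; pred: 3+2-1=4
Step 12: prey: 88+26-14=100; pred: 4+3-1=6
Max prey = 100 at step 12

Answer: 100 12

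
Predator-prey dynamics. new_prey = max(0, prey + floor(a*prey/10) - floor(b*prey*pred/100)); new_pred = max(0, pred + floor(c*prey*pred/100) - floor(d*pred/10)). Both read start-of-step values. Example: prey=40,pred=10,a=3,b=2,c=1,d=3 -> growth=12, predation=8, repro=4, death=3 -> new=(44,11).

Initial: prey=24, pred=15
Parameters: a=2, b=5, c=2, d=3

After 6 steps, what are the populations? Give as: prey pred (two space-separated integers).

Step 1: prey: 24+4-18=10; pred: 15+7-4=18
Step 2: prey: 10+2-9=3; pred: 18+3-5=16
Step 3: prey: 3+0-2=1; pred: 16+0-4=12
Step 4: prey: 1+0-0=1; pred: 12+0-3=9
Step 5: prey: 1+0-0=1; pred: 9+0-2=7
Step 6: prey: 1+0-0=1; pred: 7+0-2=5

Answer: 1 5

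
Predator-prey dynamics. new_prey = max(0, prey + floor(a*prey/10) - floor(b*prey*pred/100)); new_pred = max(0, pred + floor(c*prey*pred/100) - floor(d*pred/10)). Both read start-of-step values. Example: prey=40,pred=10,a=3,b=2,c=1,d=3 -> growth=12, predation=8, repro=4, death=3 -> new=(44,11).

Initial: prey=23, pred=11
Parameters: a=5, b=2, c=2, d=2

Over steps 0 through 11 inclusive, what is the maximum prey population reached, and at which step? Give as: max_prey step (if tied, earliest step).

Step 1: prey: 23+11-5=29; pred: 11+5-2=14
Step 2: prey: 29+14-8=35; pred: 14+8-2=20
Step 3: prey: 35+17-14=38; pred: 20+14-4=30
Step 4: prey: 38+19-22=35; pred: 30+22-6=46
Step 5: prey: 35+17-32=20; pred: 46+32-9=69
Step 6: prey: 20+10-27=3; pred: 69+27-13=83
Step 7: prey: 3+1-4=0; pred: 83+4-16=71
Step 8: prey: 0+0-0=0; pred: 71+0-14=57
Step 9: prey: 0+0-0=0; pred: 57+0-11=46
Step 10: prey: 0+0-0=0; pred: 46+0-9=37
Step 11: prey: 0+0-0=0; pred: 37+0-7=30
Max prey = 38 at step 3

Answer: 38 3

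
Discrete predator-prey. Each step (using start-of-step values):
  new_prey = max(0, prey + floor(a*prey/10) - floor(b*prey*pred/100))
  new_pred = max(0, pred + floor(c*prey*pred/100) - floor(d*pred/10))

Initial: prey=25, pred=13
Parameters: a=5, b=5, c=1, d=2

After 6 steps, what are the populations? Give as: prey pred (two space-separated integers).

Step 1: prey: 25+12-16=21; pred: 13+3-2=14
Step 2: prey: 21+10-14=17; pred: 14+2-2=14
Step 3: prey: 17+8-11=14; pred: 14+2-2=14
Step 4: prey: 14+7-9=12; pred: 14+1-2=13
Step 5: prey: 12+6-7=11; pred: 13+1-2=12
Step 6: prey: 11+5-6=10; pred: 12+1-2=11

Answer: 10 11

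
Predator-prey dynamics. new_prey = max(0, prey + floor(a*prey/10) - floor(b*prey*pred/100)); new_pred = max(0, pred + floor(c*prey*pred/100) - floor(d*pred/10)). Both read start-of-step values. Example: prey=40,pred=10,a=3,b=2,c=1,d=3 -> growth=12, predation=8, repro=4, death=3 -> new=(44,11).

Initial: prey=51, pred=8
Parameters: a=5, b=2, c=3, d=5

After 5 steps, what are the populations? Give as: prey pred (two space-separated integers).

Answer: 0 130

Derivation:
Step 1: prey: 51+25-8=68; pred: 8+12-4=16
Step 2: prey: 68+34-21=81; pred: 16+32-8=40
Step 3: prey: 81+40-64=57; pred: 40+97-20=117
Step 4: prey: 57+28-133=0; pred: 117+200-58=259
Step 5: prey: 0+0-0=0; pred: 259+0-129=130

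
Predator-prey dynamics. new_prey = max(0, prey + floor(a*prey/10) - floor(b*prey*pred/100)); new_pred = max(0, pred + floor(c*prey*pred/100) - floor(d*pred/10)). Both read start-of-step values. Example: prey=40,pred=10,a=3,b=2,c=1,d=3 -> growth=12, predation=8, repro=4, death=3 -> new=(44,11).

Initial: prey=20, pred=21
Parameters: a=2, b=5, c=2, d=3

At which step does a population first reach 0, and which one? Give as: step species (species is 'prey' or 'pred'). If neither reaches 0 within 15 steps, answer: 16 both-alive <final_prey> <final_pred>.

Answer: 2 prey

Derivation:
Step 1: prey: 20+4-21=3; pred: 21+8-6=23
Step 2: prey: 3+0-3=0; pred: 23+1-6=18
First extinction: prey at step 2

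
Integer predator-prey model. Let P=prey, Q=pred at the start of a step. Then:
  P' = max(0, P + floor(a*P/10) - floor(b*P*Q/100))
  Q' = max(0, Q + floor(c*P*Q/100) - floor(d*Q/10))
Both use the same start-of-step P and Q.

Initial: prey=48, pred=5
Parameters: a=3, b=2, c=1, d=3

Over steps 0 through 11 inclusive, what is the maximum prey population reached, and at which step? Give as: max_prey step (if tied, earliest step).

Answer: 84 4

Derivation:
Step 1: prey: 48+14-4=58; pred: 5+2-1=6
Step 2: prey: 58+17-6=69; pred: 6+3-1=8
Step 3: prey: 69+20-11=78; pred: 8+5-2=11
Step 4: prey: 78+23-17=84; pred: 11+8-3=16
Step 5: prey: 84+25-26=83; pred: 16+13-4=25
Step 6: prey: 83+24-41=66; pred: 25+20-7=38
Step 7: prey: 66+19-50=35; pred: 38+25-11=52
Step 8: prey: 35+10-36=9; pred: 52+18-15=55
Step 9: prey: 9+2-9=2; pred: 55+4-16=43
Step 10: prey: 2+0-1=1; pred: 43+0-12=31
Step 11: prey: 1+0-0=1; pred: 31+0-9=22
Max prey = 84 at step 4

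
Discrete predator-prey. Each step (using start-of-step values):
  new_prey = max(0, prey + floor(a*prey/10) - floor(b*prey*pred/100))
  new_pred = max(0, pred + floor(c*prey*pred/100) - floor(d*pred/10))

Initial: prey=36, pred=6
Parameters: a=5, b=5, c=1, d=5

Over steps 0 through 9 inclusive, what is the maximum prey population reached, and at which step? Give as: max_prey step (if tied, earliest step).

Step 1: prey: 36+18-10=44; pred: 6+2-3=5
Step 2: prey: 44+22-11=55; pred: 5+2-2=5
Step 3: prey: 55+27-13=69; pred: 5+2-2=5
Step 4: prey: 69+34-17=86; pred: 5+3-2=6
Step 5: prey: 86+43-25=104; pred: 6+5-3=8
Step 6: prey: 104+52-41=115; pred: 8+8-4=12
Step 7: prey: 115+57-69=103; pred: 12+13-6=19
Step 8: prey: 103+51-97=57; pred: 19+19-9=29
Step 9: prey: 57+28-82=3; pred: 29+16-14=31
Max prey = 115 at step 6

Answer: 115 6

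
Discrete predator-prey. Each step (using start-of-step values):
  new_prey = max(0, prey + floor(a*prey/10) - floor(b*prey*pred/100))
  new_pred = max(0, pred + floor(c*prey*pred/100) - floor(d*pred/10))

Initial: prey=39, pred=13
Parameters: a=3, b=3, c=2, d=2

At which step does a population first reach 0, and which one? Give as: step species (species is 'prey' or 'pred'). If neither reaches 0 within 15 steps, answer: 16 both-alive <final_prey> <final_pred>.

Answer: 5 prey

Derivation:
Step 1: prey: 39+11-15=35; pred: 13+10-2=21
Step 2: prey: 35+10-22=23; pred: 21+14-4=31
Step 3: prey: 23+6-21=8; pred: 31+14-6=39
Step 4: prey: 8+2-9=1; pred: 39+6-7=38
Step 5: prey: 1+0-1=0; pred: 38+0-7=31
First extinction: prey at step 5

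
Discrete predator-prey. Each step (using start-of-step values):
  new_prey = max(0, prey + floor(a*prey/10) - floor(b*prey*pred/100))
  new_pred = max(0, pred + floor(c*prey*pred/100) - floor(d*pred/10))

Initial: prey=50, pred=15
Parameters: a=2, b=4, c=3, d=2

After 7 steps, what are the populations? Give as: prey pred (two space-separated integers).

Step 1: prey: 50+10-30=30; pred: 15+22-3=34
Step 2: prey: 30+6-40=0; pred: 34+30-6=58
Step 3: prey: 0+0-0=0; pred: 58+0-11=47
Step 4: prey: 0+0-0=0; pred: 47+0-9=38
Step 5: prey: 0+0-0=0; pred: 38+0-7=31
Step 6: prey: 0+0-0=0; pred: 31+0-6=25
Step 7: prey: 0+0-0=0; pred: 25+0-5=20

Answer: 0 20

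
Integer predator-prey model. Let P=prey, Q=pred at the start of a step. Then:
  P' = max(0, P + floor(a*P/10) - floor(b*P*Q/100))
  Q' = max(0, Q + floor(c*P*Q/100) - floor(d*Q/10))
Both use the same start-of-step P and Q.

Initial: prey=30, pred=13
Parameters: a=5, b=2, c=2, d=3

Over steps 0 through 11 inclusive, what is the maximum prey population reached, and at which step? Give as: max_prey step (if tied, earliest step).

Step 1: prey: 30+15-7=38; pred: 13+7-3=17
Step 2: prey: 38+19-12=45; pred: 17+12-5=24
Step 3: prey: 45+22-21=46; pred: 24+21-7=38
Step 4: prey: 46+23-34=35; pred: 38+34-11=61
Step 5: prey: 35+17-42=10; pred: 61+42-18=85
Step 6: prey: 10+5-17=0; pred: 85+17-25=77
Step 7: prey: 0+0-0=0; pred: 77+0-23=54
Step 8: prey: 0+0-0=0; pred: 54+0-16=38
Step 9: prey: 0+0-0=0; pred: 38+0-11=27
Step 10: prey: 0+0-0=0; pred: 27+0-8=19
Step 11: prey: 0+0-0=0; pred: 19+0-5=14
Max prey = 46 at step 3

Answer: 46 3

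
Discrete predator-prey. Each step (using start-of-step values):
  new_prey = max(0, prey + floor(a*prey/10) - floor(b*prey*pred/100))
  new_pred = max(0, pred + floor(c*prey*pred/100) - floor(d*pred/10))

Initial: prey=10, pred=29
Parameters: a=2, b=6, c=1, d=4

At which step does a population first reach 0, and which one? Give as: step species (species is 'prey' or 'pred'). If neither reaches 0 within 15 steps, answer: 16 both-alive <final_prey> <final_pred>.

Answer: 1 prey

Derivation:
Step 1: prey: 10+2-17=0; pred: 29+2-11=20
First extinction: prey at step 1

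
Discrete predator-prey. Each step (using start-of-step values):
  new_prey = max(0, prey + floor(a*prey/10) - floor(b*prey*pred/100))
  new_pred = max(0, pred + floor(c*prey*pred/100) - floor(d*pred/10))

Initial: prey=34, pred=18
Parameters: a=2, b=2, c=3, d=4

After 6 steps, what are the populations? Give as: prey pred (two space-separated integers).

Step 1: prey: 34+6-12=28; pred: 18+18-7=29
Step 2: prey: 28+5-16=17; pred: 29+24-11=42
Step 3: prey: 17+3-14=6; pred: 42+21-16=47
Step 4: prey: 6+1-5=2; pred: 47+8-18=37
Step 5: prey: 2+0-1=1; pred: 37+2-14=25
Step 6: prey: 1+0-0=1; pred: 25+0-10=15

Answer: 1 15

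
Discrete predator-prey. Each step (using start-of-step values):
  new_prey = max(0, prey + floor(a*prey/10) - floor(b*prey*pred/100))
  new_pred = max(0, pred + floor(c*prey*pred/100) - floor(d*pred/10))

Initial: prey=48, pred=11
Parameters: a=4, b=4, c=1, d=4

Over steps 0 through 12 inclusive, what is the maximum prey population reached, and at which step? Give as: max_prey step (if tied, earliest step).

Answer: 51 12

Derivation:
Step 1: prey: 48+19-21=46; pred: 11+5-4=12
Step 2: prey: 46+18-22=42; pred: 12+5-4=13
Step 3: prey: 42+16-21=37; pred: 13+5-5=13
Step 4: prey: 37+14-19=32; pred: 13+4-5=12
Step 5: prey: 32+12-15=29; pred: 12+3-4=11
Step 6: prey: 29+11-12=28; pred: 11+3-4=10
Step 7: prey: 28+11-11=28; pred: 10+2-4=8
Step 8: prey: 28+11-8=31; pred: 8+2-3=7
Step 9: prey: 31+12-8=35; pred: 7+2-2=7
Step 10: prey: 35+14-9=40; pred: 7+2-2=7
Step 11: prey: 40+16-11=45; pred: 7+2-2=7
Step 12: prey: 45+18-12=51; pred: 7+3-2=8
Max prey = 51 at step 12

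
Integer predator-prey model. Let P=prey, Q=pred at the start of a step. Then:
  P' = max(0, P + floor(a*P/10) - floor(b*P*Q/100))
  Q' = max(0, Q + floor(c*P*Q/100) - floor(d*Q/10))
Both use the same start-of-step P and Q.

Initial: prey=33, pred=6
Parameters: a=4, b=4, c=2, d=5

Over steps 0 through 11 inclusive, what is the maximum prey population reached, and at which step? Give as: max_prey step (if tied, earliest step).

Answer: 51 3

Derivation:
Step 1: prey: 33+13-7=39; pred: 6+3-3=6
Step 2: prey: 39+15-9=45; pred: 6+4-3=7
Step 3: prey: 45+18-12=51; pred: 7+6-3=10
Step 4: prey: 51+20-20=51; pred: 10+10-5=15
Step 5: prey: 51+20-30=41; pred: 15+15-7=23
Step 6: prey: 41+16-37=20; pred: 23+18-11=30
Step 7: prey: 20+8-24=4; pred: 30+12-15=27
Step 8: prey: 4+1-4=1; pred: 27+2-13=16
Step 9: prey: 1+0-0=1; pred: 16+0-8=8
Step 10: prey: 1+0-0=1; pred: 8+0-4=4
Step 11: prey: 1+0-0=1; pred: 4+0-2=2
Max prey = 51 at step 3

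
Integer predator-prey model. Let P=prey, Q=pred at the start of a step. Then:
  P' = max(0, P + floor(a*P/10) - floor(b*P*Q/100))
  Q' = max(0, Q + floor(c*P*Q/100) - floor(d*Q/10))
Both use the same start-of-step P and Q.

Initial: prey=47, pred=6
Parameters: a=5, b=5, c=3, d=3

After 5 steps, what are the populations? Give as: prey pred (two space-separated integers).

Answer: 0 33

Derivation:
Step 1: prey: 47+23-14=56; pred: 6+8-1=13
Step 2: prey: 56+28-36=48; pred: 13+21-3=31
Step 3: prey: 48+24-74=0; pred: 31+44-9=66
Step 4: prey: 0+0-0=0; pred: 66+0-19=47
Step 5: prey: 0+0-0=0; pred: 47+0-14=33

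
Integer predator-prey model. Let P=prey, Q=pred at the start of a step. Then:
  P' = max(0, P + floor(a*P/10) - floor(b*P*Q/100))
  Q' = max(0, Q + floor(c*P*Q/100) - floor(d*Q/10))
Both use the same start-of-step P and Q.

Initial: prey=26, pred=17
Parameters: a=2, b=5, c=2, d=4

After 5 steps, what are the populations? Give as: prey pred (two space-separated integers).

Step 1: prey: 26+5-22=9; pred: 17+8-6=19
Step 2: prey: 9+1-8=2; pred: 19+3-7=15
Step 3: prey: 2+0-1=1; pred: 15+0-6=9
Step 4: prey: 1+0-0=1; pred: 9+0-3=6
Step 5: prey: 1+0-0=1; pred: 6+0-2=4

Answer: 1 4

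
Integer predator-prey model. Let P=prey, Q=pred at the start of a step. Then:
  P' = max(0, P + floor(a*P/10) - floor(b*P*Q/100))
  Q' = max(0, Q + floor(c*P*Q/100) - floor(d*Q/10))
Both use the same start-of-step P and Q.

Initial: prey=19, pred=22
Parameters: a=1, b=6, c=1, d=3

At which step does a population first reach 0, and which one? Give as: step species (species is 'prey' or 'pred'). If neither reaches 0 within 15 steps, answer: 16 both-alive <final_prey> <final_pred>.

Answer: 1 prey

Derivation:
Step 1: prey: 19+1-25=0; pred: 22+4-6=20
First extinction: prey at step 1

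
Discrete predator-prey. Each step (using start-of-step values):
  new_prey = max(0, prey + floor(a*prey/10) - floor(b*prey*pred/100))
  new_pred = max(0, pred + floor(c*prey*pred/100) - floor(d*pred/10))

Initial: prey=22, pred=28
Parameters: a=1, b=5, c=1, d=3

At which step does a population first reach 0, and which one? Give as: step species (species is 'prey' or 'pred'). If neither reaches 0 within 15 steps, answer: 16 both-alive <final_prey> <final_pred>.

Step 1: prey: 22+2-30=0; pred: 28+6-8=26
First extinction: prey at step 1

Answer: 1 prey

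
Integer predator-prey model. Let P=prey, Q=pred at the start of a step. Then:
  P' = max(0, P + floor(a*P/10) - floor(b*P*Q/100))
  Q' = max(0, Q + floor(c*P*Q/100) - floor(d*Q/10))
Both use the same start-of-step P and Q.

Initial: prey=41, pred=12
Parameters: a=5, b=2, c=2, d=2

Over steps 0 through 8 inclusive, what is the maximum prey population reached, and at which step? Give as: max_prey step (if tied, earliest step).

Answer: 59 2

Derivation:
Step 1: prey: 41+20-9=52; pred: 12+9-2=19
Step 2: prey: 52+26-19=59; pred: 19+19-3=35
Step 3: prey: 59+29-41=47; pred: 35+41-7=69
Step 4: prey: 47+23-64=6; pred: 69+64-13=120
Step 5: prey: 6+3-14=0; pred: 120+14-24=110
Step 6: prey: 0+0-0=0; pred: 110+0-22=88
Step 7: prey: 0+0-0=0; pred: 88+0-17=71
Step 8: prey: 0+0-0=0; pred: 71+0-14=57
Max prey = 59 at step 2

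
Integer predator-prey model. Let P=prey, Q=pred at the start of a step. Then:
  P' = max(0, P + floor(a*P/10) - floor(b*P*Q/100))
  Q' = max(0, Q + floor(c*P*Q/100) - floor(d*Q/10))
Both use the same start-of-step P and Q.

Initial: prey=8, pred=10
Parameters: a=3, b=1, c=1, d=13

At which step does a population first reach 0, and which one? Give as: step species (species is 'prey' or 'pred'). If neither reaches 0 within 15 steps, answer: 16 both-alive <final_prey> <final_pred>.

Step 1: prey: 8+2-0=10; pred: 10+0-13=0
First extinction: pred at step 1

Answer: 1 pred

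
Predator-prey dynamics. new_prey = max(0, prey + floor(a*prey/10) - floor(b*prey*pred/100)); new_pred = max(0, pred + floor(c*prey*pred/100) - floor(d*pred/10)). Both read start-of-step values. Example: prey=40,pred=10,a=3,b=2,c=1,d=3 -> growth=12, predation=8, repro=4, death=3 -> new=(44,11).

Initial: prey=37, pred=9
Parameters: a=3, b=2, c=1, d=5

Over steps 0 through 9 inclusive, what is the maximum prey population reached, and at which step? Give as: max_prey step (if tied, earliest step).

Answer: 96 8

Derivation:
Step 1: prey: 37+11-6=42; pred: 9+3-4=8
Step 2: prey: 42+12-6=48; pred: 8+3-4=7
Step 3: prey: 48+14-6=56; pred: 7+3-3=7
Step 4: prey: 56+16-7=65; pred: 7+3-3=7
Step 5: prey: 65+19-9=75; pred: 7+4-3=8
Step 6: prey: 75+22-12=85; pred: 8+6-4=10
Step 7: prey: 85+25-17=93; pred: 10+8-5=13
Step 8: prey: 93+27-24=96; pred: 13+12-6=19
Step 9: prey: 96+28-36=88; pred: 19+18-9=28
Max prey = 96 at step 8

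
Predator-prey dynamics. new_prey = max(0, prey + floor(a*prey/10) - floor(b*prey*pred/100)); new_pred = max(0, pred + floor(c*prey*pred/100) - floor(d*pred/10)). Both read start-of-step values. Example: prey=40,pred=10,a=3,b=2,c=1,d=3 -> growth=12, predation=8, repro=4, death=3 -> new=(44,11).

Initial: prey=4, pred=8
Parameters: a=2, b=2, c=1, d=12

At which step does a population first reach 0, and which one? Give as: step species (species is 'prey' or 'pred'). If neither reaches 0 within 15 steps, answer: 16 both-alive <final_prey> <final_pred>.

Answer: 1 pred

Derivation:
Step 1: prey: 4+0-0=4; pred: 8+0-9=0
First extinction: pred at step 1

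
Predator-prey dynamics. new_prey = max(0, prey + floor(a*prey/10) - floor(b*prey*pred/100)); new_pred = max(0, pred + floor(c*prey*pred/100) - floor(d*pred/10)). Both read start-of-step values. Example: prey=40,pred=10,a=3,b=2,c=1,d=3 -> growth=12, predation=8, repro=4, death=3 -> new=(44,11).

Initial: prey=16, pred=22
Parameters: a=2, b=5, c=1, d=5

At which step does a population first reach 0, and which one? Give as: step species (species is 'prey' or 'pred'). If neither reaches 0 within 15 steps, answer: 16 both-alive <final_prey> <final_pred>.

Answer: 16 both-alive 1 1

Derivation:
Step 1: prey: 16+3-17=2; pred: 22+3-11=14
Step 2: prey: 2+0-1=1; pred: 14+0-7=7
Step 3: prey: 1+0-0=1; pred: 7+0-3=4
Step 4: prey: 1+0-0=1; pred: 4+0-2=2
Step 5: prey: 1+0-0=1; pred: 2+0-1=1
Step 6: prey: 1+0-0=1; pred: 1+0-0=1
Steps 7-15: state stable at prey=1, pred=1 (no change)
No extinction within 15 steps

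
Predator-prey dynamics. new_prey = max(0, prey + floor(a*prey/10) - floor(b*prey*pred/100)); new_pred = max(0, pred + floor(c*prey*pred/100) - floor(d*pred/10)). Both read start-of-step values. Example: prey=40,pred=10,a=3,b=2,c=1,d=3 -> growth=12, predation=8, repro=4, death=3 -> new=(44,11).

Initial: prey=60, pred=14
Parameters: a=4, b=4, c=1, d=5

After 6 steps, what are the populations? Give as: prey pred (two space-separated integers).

Answer: 28 7

Derivation:
Step 1: prey: 60+24-33=51; pred: 14+8-7=15
Step 2: prey: 51+20-30=41; pred: 15+7-7=15
Step 3: prey: 41+16-24=33; pred: 15+6-7=14
Step 4: prey: 33+13-18=28; pred: 14+4-7=11
Step 5: prey: 28+11-12=27; pred: 11+3-5=9
Step 6: prey: 27+10-9=28; pred: 9+2-4=7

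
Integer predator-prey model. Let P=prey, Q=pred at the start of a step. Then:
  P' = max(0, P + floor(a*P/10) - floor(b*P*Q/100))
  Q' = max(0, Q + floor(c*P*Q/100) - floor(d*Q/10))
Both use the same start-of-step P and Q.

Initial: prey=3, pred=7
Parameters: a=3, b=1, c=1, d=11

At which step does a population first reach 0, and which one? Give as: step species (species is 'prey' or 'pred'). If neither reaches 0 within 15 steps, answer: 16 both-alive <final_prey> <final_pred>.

Step 1: prey: 3+0-0=3; pred: 7+0-7=0
First extinction: pred at step 1

Answer: 1 pred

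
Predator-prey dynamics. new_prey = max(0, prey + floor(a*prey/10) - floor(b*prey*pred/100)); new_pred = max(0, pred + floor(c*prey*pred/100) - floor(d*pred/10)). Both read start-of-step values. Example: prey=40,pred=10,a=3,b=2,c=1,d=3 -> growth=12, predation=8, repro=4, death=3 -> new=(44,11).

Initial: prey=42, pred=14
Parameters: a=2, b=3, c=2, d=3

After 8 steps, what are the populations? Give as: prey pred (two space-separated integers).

Answer: 1 7

Derivation:
Step 1: prey: 42+8-17=33; pred: 14+11-4=21
Step 2: prey: 33+6-20=19; pred: 21+13-6=28
Step 3: prey: 19+3-15=7; pred: 28+10-8=30
Step 4: prey: 7+1-6=2; pred: 30+4-9=25
Step 5: prey: 2+0-1=1; pred: 25+1-7=19
Step 6: prey: 1+0-0=1; pred: 19+0-5=14
Step 7: prey: 1+0-0=1; pred: 14+0-4=10
Step 8: prey: 1+0-0=1; pred: 10+0-3=7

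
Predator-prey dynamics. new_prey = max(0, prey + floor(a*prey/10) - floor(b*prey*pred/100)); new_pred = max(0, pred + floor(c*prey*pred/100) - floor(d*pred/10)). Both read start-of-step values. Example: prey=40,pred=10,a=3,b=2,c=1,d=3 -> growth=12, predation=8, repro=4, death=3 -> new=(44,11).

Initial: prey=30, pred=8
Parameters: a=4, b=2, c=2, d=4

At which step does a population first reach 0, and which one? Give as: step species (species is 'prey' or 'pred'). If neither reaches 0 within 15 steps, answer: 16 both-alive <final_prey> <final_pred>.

Answer: 7 prey

Derivation:
Step 1: prey: 30+12-4=38; pred: 8+4-3=9
Step 2: prey: 38+15-6=47; pred: 9+6-3=12
Step 3: prey: 47+18-11=54; pred: 12+11-4=19
Step 4: prey: 54+21-20=55; pred: 19+20-7=32
Step 5: prey: 55+22-35=42; pred: 32+35-12=55
Step 6: prey: 42+16-46=12; pred: 55+46-22=79
Step 7: prey: 12+4-18=0; pred: 79+18-31=66
First extinction: prey at step 7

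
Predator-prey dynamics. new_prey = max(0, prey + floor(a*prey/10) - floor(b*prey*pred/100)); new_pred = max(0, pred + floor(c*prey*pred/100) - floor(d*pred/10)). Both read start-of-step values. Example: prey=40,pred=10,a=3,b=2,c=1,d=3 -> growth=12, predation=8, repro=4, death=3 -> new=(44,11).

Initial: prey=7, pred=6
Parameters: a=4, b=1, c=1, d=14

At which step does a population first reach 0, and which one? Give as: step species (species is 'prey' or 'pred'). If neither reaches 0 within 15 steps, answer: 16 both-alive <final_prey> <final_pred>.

Step 1: prey: 7+2-0=9; pred: 6+0-8=0
First extinction: pred at step 1

Answer: 1 pred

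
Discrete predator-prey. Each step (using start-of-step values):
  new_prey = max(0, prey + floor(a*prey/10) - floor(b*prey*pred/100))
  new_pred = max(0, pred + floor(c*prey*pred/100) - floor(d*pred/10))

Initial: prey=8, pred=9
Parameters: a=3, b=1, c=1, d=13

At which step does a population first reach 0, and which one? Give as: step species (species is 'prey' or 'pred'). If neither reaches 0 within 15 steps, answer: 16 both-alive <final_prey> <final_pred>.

Step 1: prey: 8+2-0=10; pred: 9+0-11=0
First extinction: pred at step 1

Answer: 1 pred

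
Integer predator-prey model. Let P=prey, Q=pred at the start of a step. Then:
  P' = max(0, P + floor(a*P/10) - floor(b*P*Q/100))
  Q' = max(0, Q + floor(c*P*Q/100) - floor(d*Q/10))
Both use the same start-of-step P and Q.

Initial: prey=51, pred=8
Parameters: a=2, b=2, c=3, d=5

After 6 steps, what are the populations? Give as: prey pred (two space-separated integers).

Answer: 0 20

Derivation:
Step 1: prey: 51+10-8=53; pred: 8+12-4=16
Step 2: prey: 53+10-16=47; pred: 16+25-8=33
Step 3: prey: 47+9-31=25; pred: 33+46-16=63
Step 4: prey: 25+5-31=0; pred: 63+47-31=79
Step 5: prey: 0+0-0=0; pred: 79+0-39=40
Step 6: prey: 0+0-0=0; pred: 40+0-20=20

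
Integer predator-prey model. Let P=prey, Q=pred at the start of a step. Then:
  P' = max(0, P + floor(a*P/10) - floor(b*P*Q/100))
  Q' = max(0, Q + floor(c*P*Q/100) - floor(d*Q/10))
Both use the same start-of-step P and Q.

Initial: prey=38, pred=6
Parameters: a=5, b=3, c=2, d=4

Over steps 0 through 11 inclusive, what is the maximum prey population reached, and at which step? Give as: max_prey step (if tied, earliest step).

Answer: 72 3

Derivation:
Step 1: prey: 38+19-6=51; pred: 6+4-2=8
Step 2: prey: 51+25-12=64; pred: 8+8-3=13
Step 3: prey: 64+32-24=72; pred: 13+16-5=24
Step 4: prey: 72+36-51=57; pred: 24+34-9=49
Step 5: prey: 57+28-83=2; pred: 49+55-19=85
Step 6: prey: 2+1-5=0; pred: 85+3-34=54
Step 7: prey: 0+0-0=0; pred: 54+0-21=33
Step 8: prey: 0+0-0=0; pred: 33+0-13=20
Step 9: prey: 0+0-0=0; pred: 20+0-8=12
Step 10: prey: 0+0-0=0; pred: 12+0-4=8
Step 11: prey: 0+0-0=0; pred: 8+0-3=5
Max prey = 72 at step 3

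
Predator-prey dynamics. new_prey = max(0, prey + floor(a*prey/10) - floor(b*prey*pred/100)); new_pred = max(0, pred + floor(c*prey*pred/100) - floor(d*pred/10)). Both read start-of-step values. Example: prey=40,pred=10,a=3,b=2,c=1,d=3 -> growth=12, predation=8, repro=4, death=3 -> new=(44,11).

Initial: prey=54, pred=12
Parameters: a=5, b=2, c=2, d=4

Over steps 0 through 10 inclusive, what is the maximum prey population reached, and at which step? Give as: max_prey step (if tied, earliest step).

Answer: 76 2

Derivation:
Step 1: prey: 54+27-12=69; pred: 12+12-4=20
Step 2: prey: 69+34-27=76; pred: 20+27-8=39
Step 3: prey: 76+38-59=55; pred: 39+59-15=83
Step 4: prey: 55+27-91=0; pred: 83+91-33=141
Step 5: prey: 0+0-0=0; pred: 141+0-56=85
Step 6: prey: 0+0-0=0; pred: 85+0-34=51
Step 7: prey: 0+0-0=0; pred: 51+0-20=31
Step 8: prey: 0+0-0=0; pred: 31+0-12=19
Step 9: prey: 0+0-0=0; pred: 19+0-7=12
Step 10: prey: 0+0-0=0; pred: 12+0-4=8
Max prey = 76 at step 2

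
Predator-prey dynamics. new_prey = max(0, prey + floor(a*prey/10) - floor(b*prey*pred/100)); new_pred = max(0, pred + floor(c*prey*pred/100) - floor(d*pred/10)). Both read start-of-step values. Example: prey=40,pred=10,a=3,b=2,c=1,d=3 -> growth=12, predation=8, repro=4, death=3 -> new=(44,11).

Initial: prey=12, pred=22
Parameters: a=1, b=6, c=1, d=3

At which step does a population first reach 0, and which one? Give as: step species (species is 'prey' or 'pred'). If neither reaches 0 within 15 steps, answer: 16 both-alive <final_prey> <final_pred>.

Answer: 1 prey

Derivation:
Step 1: prey: 12+1-15=0; pred: 22+2-6=18
First extinction: prey at step 1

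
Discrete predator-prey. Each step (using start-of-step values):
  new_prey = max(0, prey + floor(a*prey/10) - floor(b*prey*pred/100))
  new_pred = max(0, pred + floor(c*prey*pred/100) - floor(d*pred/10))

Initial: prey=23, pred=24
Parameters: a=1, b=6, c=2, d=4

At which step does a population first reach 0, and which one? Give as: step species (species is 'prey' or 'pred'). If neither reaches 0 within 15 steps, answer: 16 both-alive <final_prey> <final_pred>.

Answer: 1 prey

Derivation:
Step 1: prey: 23+2-33=0; pred: 24+11-9=26
First extinction: prey at step 1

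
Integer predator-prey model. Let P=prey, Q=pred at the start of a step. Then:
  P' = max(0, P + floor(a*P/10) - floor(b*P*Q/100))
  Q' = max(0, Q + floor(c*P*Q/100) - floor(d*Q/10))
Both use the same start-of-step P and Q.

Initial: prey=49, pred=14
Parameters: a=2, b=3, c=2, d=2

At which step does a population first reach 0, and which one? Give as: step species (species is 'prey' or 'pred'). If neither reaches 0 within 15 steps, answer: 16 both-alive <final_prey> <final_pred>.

Step 1: prey: 49+9-20=38; pred: 14+13-2=25
Step 2: prey: 38+7-28=17; pred: 25+19-5=39
Step 3: prey: 17+3-19=1; pred: 39+13-7=45
Step 4: prey: 1+0-1=0; pred: 45+0-9=36
First extinction: prey at step 4

Answer: 4 prey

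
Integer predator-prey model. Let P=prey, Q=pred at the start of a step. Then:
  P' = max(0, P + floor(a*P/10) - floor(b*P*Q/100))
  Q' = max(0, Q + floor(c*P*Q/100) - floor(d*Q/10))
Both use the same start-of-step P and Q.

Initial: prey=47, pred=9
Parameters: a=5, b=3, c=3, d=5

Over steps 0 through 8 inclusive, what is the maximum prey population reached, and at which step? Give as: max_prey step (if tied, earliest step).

Step 1: prey: 47+23-12=58; pred: 9+12-4=17
Step 2: prey: 58+29-29=58; pred: 17+29-8=38
Step 3: prey: 58+29-66=21; pred: 38+66-19=85
Step 4: prey: 21+10-53=0; pred: 85+53-42=96
Step 5: prey: 0+0-0=0; pred: 96+0-48=48
Step 6: prey: 0+0-0=0; pred: 48+0-24=24
Step 7: prey: 0+0-0=0; pred: 24+0-12=12
Step 8: prey: 0+0-0=0; pred: 12+0-6=6
Max prey = 58 at step 1

Answer: 58 1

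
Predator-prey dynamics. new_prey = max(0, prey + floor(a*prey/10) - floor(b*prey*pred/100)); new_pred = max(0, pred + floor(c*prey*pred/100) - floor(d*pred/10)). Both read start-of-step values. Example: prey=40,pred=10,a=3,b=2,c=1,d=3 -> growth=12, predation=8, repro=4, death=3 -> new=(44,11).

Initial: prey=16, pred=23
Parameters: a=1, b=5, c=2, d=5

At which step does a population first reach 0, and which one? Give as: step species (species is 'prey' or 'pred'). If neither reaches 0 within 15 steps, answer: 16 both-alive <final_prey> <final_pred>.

Step 1: prey: 16+1-18=0; pred: 23+7-11=19
First extinction: prey at step 1

Answer: 1 prey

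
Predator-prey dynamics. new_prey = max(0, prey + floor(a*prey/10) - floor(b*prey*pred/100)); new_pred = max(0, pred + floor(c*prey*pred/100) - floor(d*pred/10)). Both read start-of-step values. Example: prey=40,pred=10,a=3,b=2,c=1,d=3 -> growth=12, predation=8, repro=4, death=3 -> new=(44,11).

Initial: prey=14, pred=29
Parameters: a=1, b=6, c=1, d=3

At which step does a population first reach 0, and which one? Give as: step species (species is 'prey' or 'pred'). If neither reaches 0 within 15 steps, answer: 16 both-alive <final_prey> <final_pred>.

Answer: 1 prey

Derivation:
Step 1: prey: 14+1-24=0; pred: 29+4-8=25
First extinction: prey at step 1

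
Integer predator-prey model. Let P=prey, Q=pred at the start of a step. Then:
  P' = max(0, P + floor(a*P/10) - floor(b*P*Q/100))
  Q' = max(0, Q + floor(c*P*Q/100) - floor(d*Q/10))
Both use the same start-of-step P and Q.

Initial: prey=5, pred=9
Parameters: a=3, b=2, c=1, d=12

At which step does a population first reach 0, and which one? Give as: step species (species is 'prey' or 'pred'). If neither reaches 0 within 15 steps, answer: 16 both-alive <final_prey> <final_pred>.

Answer: 1 pred

Derivation:
Step 1: prey: 5+1-0=6; pred: 9+0-10=0
First extinction: pred at step 1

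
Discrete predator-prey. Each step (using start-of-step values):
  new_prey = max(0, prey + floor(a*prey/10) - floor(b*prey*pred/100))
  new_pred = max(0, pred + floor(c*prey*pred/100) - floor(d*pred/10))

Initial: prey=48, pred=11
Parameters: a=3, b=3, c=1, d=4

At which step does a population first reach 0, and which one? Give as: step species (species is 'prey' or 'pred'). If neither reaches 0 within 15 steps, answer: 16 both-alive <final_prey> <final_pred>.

Answer: 16 both-alive 46 7

Derivation:
Step 1: prey: 48+14-15=47; pred: 11+5-4=12
Step 2: prey: 47+14-16=45; pred: 12+5-4=13
Step 3: prey: 45+13-17=41; pred: 13+5-5=13
Step 4: prey: 41+12-15=38; pred: 13+5-5=13
Step 5: prey: 38+11-14=35; pred: 13+4-5=12
Step 6: prey: 35+10-12=33; pred: 12+4-4=12
Step 7: prey: 33+9-11=31; pred: 12+3-4=11
Step 8: prey: 31+9-10=30; pred: 11+3-4=10
Step 9: prey: 30+9-9=30; pred: 10+3-4=9
Step 10: prey: 30+9-8=31; pred: 9+2-3=8
Step 11: prey: 31+9-7=33; pred: 8+2-3=7
Step 12: prey: 33+9-6=36; pred: 7+2-2=7
Step 13: prey: 36+10-7=39; pred: 7+2-2=7
Step 14: prey: 39+11-8=42; pred: 7+2-2=7
Step 15: prey: 42+12-8=46; pred: 7+2-2=7
No extinction within 15 steps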